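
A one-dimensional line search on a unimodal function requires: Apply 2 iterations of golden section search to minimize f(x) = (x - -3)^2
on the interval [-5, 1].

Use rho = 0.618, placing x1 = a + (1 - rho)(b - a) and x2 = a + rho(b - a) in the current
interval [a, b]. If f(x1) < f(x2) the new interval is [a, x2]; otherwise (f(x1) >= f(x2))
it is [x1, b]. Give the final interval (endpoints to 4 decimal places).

Golden section search for min of f(x) = (x - -3)^2 on [-5, 1].
Each step: x1 = a + (1 - rho)(b - a), x2 = a + rho(b - a); if f(x1) < f(x2) keep [a, x2], otherwise keep [x1, b].
Step 1: [-5.0000, 1.0000], x1=-2.7080 (f=0.0853), x2=-1.2920 (f=2.9173); f(x1) < f(x2) => keep [-5.0000, -1.2920]
Step 2: [-5.0000, -1.2920], x1=-3.5835 (f=0.3405), x2=-2.7085 (f=0.0850); f(x1) > f(x2) => keep [-3.5835, -1.2920]
Final interval: [-3.5835, -1.2920]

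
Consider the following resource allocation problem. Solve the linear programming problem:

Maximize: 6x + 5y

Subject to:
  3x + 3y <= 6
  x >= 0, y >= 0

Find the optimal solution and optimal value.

The feasible region has vertices at [(0, 0), (2, 0), (0, 2)].
Checking objective 6x + 5y at each vertex:
  (0, 0): 6*0 + 5*0 = 0
  (2, 0): 6*2 + 5*0 = 12
  (0, 2): 6*0 + 5*2 = 10
Maximum is 12 at (2, 0).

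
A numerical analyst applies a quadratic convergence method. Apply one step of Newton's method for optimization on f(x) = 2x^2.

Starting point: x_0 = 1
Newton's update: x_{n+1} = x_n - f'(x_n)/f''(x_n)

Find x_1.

f(x) = 2x^2
f'(x) = 4x + (0), f''(x) = 4
Newton step: x_1 = x_0 - f'(x_0)/f''(x_0)
f'(1) = 4
x_1 = 1 - 4/4 = 0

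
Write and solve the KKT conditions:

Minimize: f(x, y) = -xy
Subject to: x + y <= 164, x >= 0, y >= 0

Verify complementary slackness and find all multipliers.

Problem: min -xy s.t. x + y <= 164 (multiplier lambda), x >= 0 (mu_x), y >= 0 (mu_y)
KKT stationarity: -y + lambda - mu_x = 0, -x + lambda - mu_y = 0, with lambda, mu_x, mu_y >= 0
Complementary slackness: lambda*(x + y - 164) = 0, mu_x*x = 0, mu_y*y = 0
If lambda = 0: y = -mu_x <= 0 and x = -mu_y <= 0 force x = y = 0 with f = 0; but x = y = 82 is feasible with f = -6724 < 0, so this is not the minimum. Hence lambda > 0 and x + y = 164.
Try x > 0, y > 0 (so mu_x = mu_y = 0): y = lambda, x = lambda => x = y = lambda
x + y = 164 => 2*lambda = 164 => lambda = 82
x* = y* = 82 > 0, consistent with mu_x = mu_y = 0.
(Any feasible point with x = 0 or y = 0 has f = 0 > -6724, so the minimum is not on those boundaries.)
min(-xy) = -6724 (i.e. max xy = 6724)
Multipliers: lambda = 82, mu_x = 0, mu_y = 0
Complementary slackness: lambda*(x + y - 164) = 82*(82 + 82 - 164) = 0, mu_x*x = 0*82 = 0, mu_y*y = 0*82 = 0. Satisfied.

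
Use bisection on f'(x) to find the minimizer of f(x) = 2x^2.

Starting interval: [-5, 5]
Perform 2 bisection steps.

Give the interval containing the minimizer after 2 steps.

Finding critical point of f(x) = 2x^2 using bisection on f'(x) = 4x + 0.
f'(x) = 0 when x = 0.
Starting interval: [-5, 5]
Step 1: mid = 0, f'(mid) = 0, new interval = [0, 0]
Step 2: mid = 0, f'(mid) = 0, new interval = [0, 0]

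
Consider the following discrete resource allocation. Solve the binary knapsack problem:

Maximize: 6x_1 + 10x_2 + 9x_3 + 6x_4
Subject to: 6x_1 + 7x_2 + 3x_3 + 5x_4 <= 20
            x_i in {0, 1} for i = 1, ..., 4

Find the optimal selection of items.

Items: item 1 (v=6, w=6), item 2 (v=10, w=7), item 3 (v=9, w=3), item 4 (v=6, w=5)
Capacity: 20
Checking all 16 subsets (w = total weight, v = total value):
  {}: w = 0, v = 0
  {1}: w = 6, v = 6
  {2}: w = 7, v = 10
  {3}: w = 3, v = 9
  {4}: w = 5, v = 6
  {1, 2}: w = 13, v = 16
  {1, 3}: w = 9, v = 15
  {1, 4}: w = 11, v = 12
  {2, 3}: w = 10, v = 19
  {2, 4}: w = 12, v = 16
  {3, 4}: w = 8, v = 15
  {1, 2, 3}: w = 16, v = 25
  {1, 2, 4}: w = 18, v = 22
  {1, 3, 4}: w = 14, v = 21
  {2, 3, 4}: w = 15, v = 25
  {1, 2, 3, 4}: w = 21 > 20, infeasible
Best feasible subset: items [1, 2, 3]
(The same value 25 is also attained by {2, 3, 4}.)
Total weight: 16 <= 20, total value: 25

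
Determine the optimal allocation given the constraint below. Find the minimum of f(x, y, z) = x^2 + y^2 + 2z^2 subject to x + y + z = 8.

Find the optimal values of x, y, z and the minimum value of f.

Using Lagrange multipliers on f = x^2 + y^2 + 2z^2 with constraint x + y + z = 8:
Conditions: 2*1*x = lambda, 2*1*y = lambda, 2*2*z = lambda
So x = lambda/2, y = lambda/2, z = lambda/4
Substituting into constraint: lambda * (5/4) = 8
lambda = 32/5
x = 16/5, y = 16/5, z = 8/5
Minimum value = 128/5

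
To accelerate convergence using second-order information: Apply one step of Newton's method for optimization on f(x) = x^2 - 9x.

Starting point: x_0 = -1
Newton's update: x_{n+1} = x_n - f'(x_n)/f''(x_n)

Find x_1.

f(x) = x^2 - 9x
f'(x) = 2x + (-9), f''(x) = 2
Newton step: x_1 = x_0 - f'(x_0)/f''(x_0)
f'(-1) = -11
x_1 = -1 - -11/2 = 9/2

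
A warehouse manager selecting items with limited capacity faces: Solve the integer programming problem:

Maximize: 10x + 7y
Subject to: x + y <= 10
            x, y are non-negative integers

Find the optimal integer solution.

Objective: 10x + 7y, constraint: x + y <= 10
Coefficient of x is 10 >= coefficient of y is 7, so allocate the entire budget to x.
Optimal: x = 10, y = 0, value = 100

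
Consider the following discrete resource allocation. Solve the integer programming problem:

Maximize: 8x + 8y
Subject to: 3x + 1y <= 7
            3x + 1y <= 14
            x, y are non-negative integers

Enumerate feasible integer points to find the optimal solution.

Constraint 1: 3x + 1y <= 7
Constraint 2: 3x + 1y <= 14
Feasible x range (need y >= 0): 0 <= x <= min(7/3, 14/3) => x in {0, ..., 2}.
Enumerate feasible integer points row by row (the coefficient of y is 8 > 0, so for each x the largest feasible y gives the best value):
  x = 0: y <= min((7 - 3*0)/1, (14 - 3*0)/1) => y in {0, ..., 7}; best 8*0 + 8*7 = 56
  x = 1: y <= min((7 - 3*1)/1, (14 - 3*1)/1) => y in {0, ..., 4}; best 8*1 + 8*4 = 40
  x = 2: y <= min((7 - 3*2)/1, (14 - 3*2)/1) => y in {0, ..., 1}; best 8*2 + 8*1 = 24
The maximum 8x + 8y = 56 is achieved at x = 0, y = 7.
Check: 3*0 + 1*7 = 7 <= 7 and 3*0 + 1*7 = 7 <= 14.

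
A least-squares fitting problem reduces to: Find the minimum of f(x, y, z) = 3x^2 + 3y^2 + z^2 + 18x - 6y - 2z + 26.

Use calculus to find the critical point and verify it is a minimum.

f(x,y,z) = 3x^2 + 3y^2 + z^2 + 18x - 6y - 2z + 26
df/dx = 6x + (18) = 0 => x = -3
df/dy = 6y + (-6) = 0 => y = 1
df/dz = 2z + (-2) = 0 => z = 1
f(-3,1,1) = 3*(-3)^2 + 3*(1)^2 + 1*(1)^2 + 18*(-3) + -6*(1) + -2*(1) + 26 = -5
Hessian is diagonal with entries 6, 6, 2 > 0, confirmed minimum.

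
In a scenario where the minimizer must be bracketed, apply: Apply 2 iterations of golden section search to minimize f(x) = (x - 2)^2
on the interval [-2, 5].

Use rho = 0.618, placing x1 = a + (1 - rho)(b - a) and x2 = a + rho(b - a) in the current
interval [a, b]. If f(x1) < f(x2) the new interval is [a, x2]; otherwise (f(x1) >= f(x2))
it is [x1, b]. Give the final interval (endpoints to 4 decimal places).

Golden section search for min of f(x) = (x - 2)^2 on [-2, 5].
Each step: x1 = a + (1 - rho)(b - a), x2 = a + rho(b - a); if f(x1) < f(x2) keep [a, x2], otherwise keep [x1, b].
Step 1: [-2.0000, 5.0000], x1=0.6740 (f=1.7583), x2=2.3260 (f=0.1063); f(x1) > f(x2) => keep [0.6740, 5.0000]
Step 2: [0.6740, 5.0000], x1=2.3265 (f=0.1066), x2=3.3475 (f=1.8157); f(x1) < f(x2) => keep [0.6740, 3.3475]
Final interval: [0.6740, 3.3475]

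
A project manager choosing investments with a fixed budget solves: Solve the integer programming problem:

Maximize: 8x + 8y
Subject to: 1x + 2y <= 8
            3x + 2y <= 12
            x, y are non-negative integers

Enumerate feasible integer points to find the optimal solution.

Constraint 1: 1x + 2y <= 8
Constraint 2: 3x + 2y <= 12
Feasible x range (need y >= 0): 0 <= x <= min(8/1, 12/3) => x in {0, ..., 4}.
Enumerate feasible integer points row by row (the coefficient of y is 8 > 0, so for each x the largest feasible y gives the best value):
  x = 0: y <= min((8 - 1*0)/2, (12 - 3*0)/2) => y in {0, ..., 4}; best 8*0 + 8*4 = 32
  x = 1: y <= min((8 - 1*1)/2, (12 - 3*1)/2) => y in {0, ..., 3}; best 8*1 + 8*3 = 32
  x = 2: y <= min((8 - 1*2)/2, (12 - 3*2)/2) => y in {0, ..., 3}; best 8*2 + 8*3 = 40
  x = 3: y <= min((8 - 1*3)/2, (12 - 3*3)/2) => y in {0, ..., 1}; best 8*3 + 8*1 = 32
  x = 4: y <= min((8 - 1*4)/2, (12 - 3*4)/2) => y in {0}; best 8*4 + 8*0 = 32
The maximum 8x + 8y = 40 is achieved at x = 2, y = 3.
Check: 1*2 + 2*3 = 8 <= 8 and 3*2 + 2*3 = 12 <= 12.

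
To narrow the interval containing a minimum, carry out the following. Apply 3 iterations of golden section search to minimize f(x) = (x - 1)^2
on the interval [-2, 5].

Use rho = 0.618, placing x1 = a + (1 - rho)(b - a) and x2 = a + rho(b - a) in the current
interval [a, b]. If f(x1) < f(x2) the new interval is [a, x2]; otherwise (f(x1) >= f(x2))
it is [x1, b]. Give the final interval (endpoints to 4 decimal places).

Golden section search for min of f(x) = (x - 1)^2 on [-2, 5].
Each step: x1 = a + (1 - rho)(b - a), x2 = a + rho(b - a); if f(x1) < f(x2) keep [a, x2], otherwise keep [x1, b].
Step 1: [-2.0000, 5.0000], x1=0.6740 (f=0.1063), x2=2.3260 (f=1.7583); f(x1) < f(x2) => keep [-2.0000, 2.3260]
Step 2: [-2.0000, 2.3260], x1=-0.3475 (f=1.8157), x2=0.6735 (f=0.1066); f(x1) > f(x2) => keep [-0.3475, 2.3260]
Step 3: [-0.3475, 2.3260], x1=0.6738 (f=0.1064), x2=1.3047 (f=0.0929); f(x1) > f(x2) => keep [0.6738, 2.3260]
Final interval: [0.6738, 2.3260]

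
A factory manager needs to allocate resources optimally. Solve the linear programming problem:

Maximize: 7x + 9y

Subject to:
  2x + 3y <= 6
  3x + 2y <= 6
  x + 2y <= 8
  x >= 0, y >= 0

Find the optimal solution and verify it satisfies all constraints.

Feasible vertices: (0, 0), (0, 2), (6/5, 6/5), (2, 0)
Objective 7x + 9y at each vertex:
  (0, 0): 0
  (0, 2): 18
  (6/5, 6/5): 96/5
  (2, 0): 14
Maximum is 96/5 at (6/5, 6/5).
Verify constraints at (x, y) = (6/5, 6/5):
  2*(6/5) + 3*(6/5) = 6 <= 6 (active)
  3*(6/5) + 2*(6/5) = 6 <= 6 (active)
  1*(6/5) + 2*(6/5) = 18/5 <= 8
  x = 6/5 >= 0, y = 6/5 >= 0. All constraints satisfied.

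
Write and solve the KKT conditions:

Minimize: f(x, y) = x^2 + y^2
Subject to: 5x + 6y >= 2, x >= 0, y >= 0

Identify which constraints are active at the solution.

KKT conditions for min x^2 + y^2 s.t. 5x + 6y >= 2, x >= 0, y >= 0:
Stationarity: 2x = mu*5 + mu_x, 2y = mu*6 + mu_y, with mu, mu_x, mu_y >= 0
Complementary slackness: mu*(5x + 6y - 2) = 0, mu_x*x = 0, mu_y*y = 0
(0, 0) is infeasible (5*0 + 6*0 < 2), so if mu = 0 stationarity would force x = mu_x/2 >= 0, y = mu_y/2 >= 0 with mu_x*x = mu_y*y = 0, i.e. x = y = 0: contradiction. Hence mu > 0 and 5x + 6y = 2 is active.
Try x > 0, y > 0 (so mu_x = mu_y = 0): x = 5*mu/2, y = 6*mu/2
Substitute: 5*(5*mu/2) + 6*(6*mu/2) = 2
  mu*61/2 = 2 => mu = 4/61
x* = 10/61 > 0, y* = 12/61 > 0, consistent with mu_x = mu_y = 0.
f is convex and the constraints are linear, so this KKT point is the global minimum.
f* = 4/61
Active constraints: 5x + 6y >= 2 (holds with equality, mu = 4/61 > 0); x >= 0 and y >= 0 are inactive (mu_x = mu_y = 0).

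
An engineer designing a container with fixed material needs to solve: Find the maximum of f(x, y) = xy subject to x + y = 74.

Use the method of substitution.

Substitute y = 74 - x into f(x,y) = xy:
g(x) = x(74 - x) = 74x - x^2
g'(x) = 74 - 2x = 0  =>  x = 37
y = 74 - 37 = 37
Maximum value = 37 * 37 = 1369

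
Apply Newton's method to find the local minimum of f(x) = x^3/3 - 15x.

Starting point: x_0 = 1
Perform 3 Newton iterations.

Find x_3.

f(x) = x^3/3 - 15x
f'(x) = x^2 - 15, f''(x) = 2x
Newton update: x_{n+1} = x_n - (x_n^2 - 15)/(2*x_n)
Step 1: x_0 = 1, f'=-14, f''=2, x_1 = 8
Step 2: x_1 = 8, f'=49, f''=16, x_2 = 79/16
Step 3: x_2 = 79/16, f'=2401/256, f''=79/8, x_3 = 10081/2528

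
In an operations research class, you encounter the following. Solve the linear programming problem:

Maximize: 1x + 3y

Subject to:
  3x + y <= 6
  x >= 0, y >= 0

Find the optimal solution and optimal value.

The feasible region has vertices at [(0, 0), (2, 0), (0, 6)].
Checking objective 1x + 3y at each vertex:
  (0, 0): 1*0 + 3*0 = 0
  (2, 0): 1*2 + 3*0 = 2
  (0, 6): 1*0 + 3*6 = 18
Maximum is 18 at (0, 6).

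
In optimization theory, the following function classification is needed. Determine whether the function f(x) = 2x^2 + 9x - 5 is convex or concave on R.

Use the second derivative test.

f(x) = 2x^2 + 9x - 5
f'(x) = 4x + 9
f''(x) = 4
Since f''(x) = 4 > 0 for all x, f is convex on R.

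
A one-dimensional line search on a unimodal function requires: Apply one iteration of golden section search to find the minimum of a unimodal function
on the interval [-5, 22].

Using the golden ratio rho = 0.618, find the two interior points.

Golden section search on [-5, 22].
Golden ratio rho = 0.618 (approx).
Interior points:
  x_1 = -5 + (1-0.618)*27 = 5.3140
  x_2 = -5 + 0.618*27 = 11.6860
Compare f(x_1) and f(x_2) to determine which subinterval to keep.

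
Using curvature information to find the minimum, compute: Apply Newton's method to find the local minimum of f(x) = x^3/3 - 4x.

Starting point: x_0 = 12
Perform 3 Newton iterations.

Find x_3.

f(x) = x^3/3 - 4x
f'(x) = x^2 - 4, f''(x) = 2x
Newton update: x_{n+1} = x_n - (x_n^2 - 4)/(2*x_n)
Step 1: x_0 = 12, f'=140, f''=24, x_1 = 37/6
Step 2: x_1 = 37/6, f'=1225/36, f''=37/3, x_2 = 1513/444
Step 3: x_2 = 1513/444, f'=1500625/197136, f''=1513/222, x_3 = 3077713/1343544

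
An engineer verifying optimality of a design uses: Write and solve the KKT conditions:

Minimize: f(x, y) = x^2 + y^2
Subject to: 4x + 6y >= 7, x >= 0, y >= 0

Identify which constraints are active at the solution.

KKT conditions for min x^2 + y^2 s.t. 4x + 6y >= 7, x >= 0, y >= 0:
Stationarity: 2x = mu*4 + mu_x, 2y = mu*6 + mu_y, with mu, mu_x, mu_y >= 0
Complementary slackness: mu*(4x + 6y - 7) = 0, mu_x*x = 0, mu_y*y = 0
(0, 0) is infeasible (4*0 + 6*0 < 7), so if mu = 0 stationarity would force x = mu_x/2 >= 0, y = mu_y/2 >= 0 with mu_x*x = mu_y*y = 0, i.e. x = y = 0: contradiction. Hence mu > 0 and 4x + 6y = 7 is active.
Try x > 0, y > 0 (so mu_x = mu_y = 0): x = 4*mu/2, y = 6*mu/2
Substitute: 4*(4*mu/2) + 6*(6*mu/2) = 7
  mu*52/2 = 7 => mu = 7/26
x* = 7/13 > 0, y* = 21/26 > 0, consistent with mu_x = mu_y = 0.
f is convex and the constraints are linear, so this KKT point is the global minimum.
f* = 49/52
Active constraints: 4x + 6y >= 7 (holds with equality, mu = 7/26 > 0); x >= 0 and y >= 0 are inactive (mu_x = mu_y = 0).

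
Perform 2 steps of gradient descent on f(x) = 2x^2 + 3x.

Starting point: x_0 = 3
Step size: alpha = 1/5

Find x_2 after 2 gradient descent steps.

f(x) = 2x^2 + 3x, f'(x) = 4x + (3)
Step 1: f'(3) = 15, x_1 = 3 - 1/5 * 15 = 0
Step 2: f'(0) = 3, x_2 = 0 - 1/5 * 3 = -3/5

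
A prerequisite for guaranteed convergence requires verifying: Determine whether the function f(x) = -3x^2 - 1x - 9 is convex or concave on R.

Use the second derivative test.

f(x) = -3x^2 - 1x - 9
f'(x) = -6x - 1
f''(x) = -6
Since f''(x) = -6 < 0 for all x, f is concave on R.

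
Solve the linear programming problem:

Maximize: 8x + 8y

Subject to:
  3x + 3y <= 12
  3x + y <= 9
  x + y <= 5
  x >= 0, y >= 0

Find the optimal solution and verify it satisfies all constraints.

Feasible vertices: (0, 0), (0, 4), (5/2, 3/2), (3, 0)
Objective 8x + 8y at each vertex:
  (0, 0): 0
  (0, 4): 32
  (5/2, 3/2): 32
  (3, 0): 24
Maximum is 32 at (0, 4).
Verify constraints at (x, y) = (0, 4):
  3*0 + 3*4 = 12 <= 12 (active)
  3*0 + 1*4 = 4 <= 9
  1*0 + 1*4 = 4 <= 5
  x = 0 >= 0, y = 4 >= 0. All constraints satisfied.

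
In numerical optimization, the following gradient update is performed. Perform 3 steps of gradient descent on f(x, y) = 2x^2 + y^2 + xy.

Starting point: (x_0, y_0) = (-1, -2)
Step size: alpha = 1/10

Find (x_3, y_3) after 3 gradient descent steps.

f(x,y) = 2x^2 + y^2 + xy
grad_x = 4x + 1y, grad_y = 2y + 1x
Step 1: grad = (-6, -5), (-2/5, -3/2)
Step 2: grad = (-31/10, -17/5), (-9/100, -29/25)
Step 3: grad = (-38/25, -241/100), (31/500, -919/1000)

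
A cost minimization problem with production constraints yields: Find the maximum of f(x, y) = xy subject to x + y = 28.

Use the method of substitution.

Substitute y = 28 - x into f(x,y) = xy:
g(x) = x(28 - x) = 28x - x^2
g'(x) = 28 - 2x = 0  =>  x = 14
y = 28 - 14 = 14
Maximum value = 14 * 14 = 196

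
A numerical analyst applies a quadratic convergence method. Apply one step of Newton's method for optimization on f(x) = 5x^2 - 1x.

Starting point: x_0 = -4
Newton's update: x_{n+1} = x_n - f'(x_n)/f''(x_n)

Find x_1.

f(x) = 5x^2 - 1x
f'(x) = 10x + (-1), f''(x) = 10
Newton step: x_1 = x_0 - f'(x_0)/f''(x_0)
f'(-4) = -41
x_1 = -4 - -41/10 = 1/10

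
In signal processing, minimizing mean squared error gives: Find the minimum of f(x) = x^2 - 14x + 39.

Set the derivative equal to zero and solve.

f(x) = x^2 - 14x + 39
f'(x) = 2x + (-14) = 0
x = 14/2 = 7
f(7) = -10
Since f''(x) = 2 > 0, this is a minimum.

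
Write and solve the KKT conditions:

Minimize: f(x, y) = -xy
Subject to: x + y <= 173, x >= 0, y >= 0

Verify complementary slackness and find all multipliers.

Problem: min -xy s.t. x + y <= 173 (multiplier lambda), x >= 0 (mu_x), y >= 0 (mu_y)
KKT stationarity: -y + lambda - mu_x = 0, -x + lambda - mu_y = 0, with lambda, mu_x, mu_y >= 0
Complementary slackness: lambda*(x + y - 173) = 0, mu_x*x = 0, mu_y*y = 0
If lambda = 0: y = -mu_x <= 0 and x = -mu_y <= 0 force x = y = 0 with f = 0; but x = y = 173/2 is feasible with f = -29929/4 < 0, so this is not the minimum. Hence lambda > 0 and x + y = 173.
Try x > 0, y > 0 (so mu_x = mu_y = 0): y = lambda, x = lambda => x = y = lambda
x + y = 173 => 2*lambda = 173 => lambda = 173/2
x* = y* = 173/2 > 0, consistent with mu_x = mu_y = 0.
(Any feasible point with x = 0 or y = 0 has f = 0 > -29929/4, so the minimum is not on those boundaries.)
min(-xy) = -29929/4 (i.e. max xy = 29929/4)
Multipliers: lambda = 173/2, mu_x = 0, mu_y = 0
Complementary slackness: lambda*(x + y - 173) = 173/2*(173/2 + 173/2 - 173) = 0, mu_x*x = 0*173/2 = 0, mu_y*y = 0*173/2 = 0. Satisfied.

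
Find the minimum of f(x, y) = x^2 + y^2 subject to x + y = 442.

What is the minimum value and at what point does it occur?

Substitute y = 442 - x into f(x,y) = x^2 + y^2:
g(x) = x^2 + (442 - x)^2 = 2x^2 - 884x + 195364
g'(x) = 4x - 884 = 0  =>  x = 221
y = 442 - 221 = 221
Minimum value = 221^2 + 221^2 = 97682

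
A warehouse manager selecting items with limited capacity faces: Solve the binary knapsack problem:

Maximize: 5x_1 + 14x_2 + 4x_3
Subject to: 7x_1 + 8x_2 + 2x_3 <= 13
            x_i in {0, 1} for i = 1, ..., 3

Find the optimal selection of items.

Items: item 1 (v=5, w=7), item 2 (v=14, w=8), item 3 (v=4, w=2)
Capacity: 13
Checking all 8 subsets (w = total weight, v = total value):
  {}: w = 0, v = 0
  {1}: w = 7, v = 5
  {2}: w = 8, v = 14
  {3}: w = 2, v = 4
  {1, 2}: w = 15 > 13, infeasible
  {1, 3}: w = 9, v = 9
  {2, 3}: w = 10, v = 18
  {1, 2, 3}: w = 17 > 13, infeasible
Best feasible subset: items [2, 3]
Total weight: 10 <= 13, total value: 18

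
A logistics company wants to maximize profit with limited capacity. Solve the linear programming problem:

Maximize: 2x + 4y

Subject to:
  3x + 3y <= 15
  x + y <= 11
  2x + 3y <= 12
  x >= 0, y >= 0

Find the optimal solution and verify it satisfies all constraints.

Feasible vertices: (0, 0), (0, 4), (3, 2), (5, 0)
Objective 2x + 4y at each vertex:
  (0, 0): 0
  (0, 4): 16
  (3, 2): 14
  (5, 0): 10
Maximum is 16 at (0, 4).
Verify constraints at (x, y) = (0, 4):
  3*0 + 3*4 = 12 <= 15
  1*0 + 1*4 = 4 <= 11
  2*0 + 3*4 = 12 <= 12 (active)
  x = 0 >= 0, y = 4 >= 0. All constraints satisfied.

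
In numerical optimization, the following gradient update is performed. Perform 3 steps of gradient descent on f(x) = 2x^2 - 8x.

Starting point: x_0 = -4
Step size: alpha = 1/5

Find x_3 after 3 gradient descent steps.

f(x) = 2x^2 - 8x, f'(x) = 4x + (-8)
Step 1: f'(-4) = -24, x_1 = -4 - 1/5 * -24 = 4/5
Step 2: f'(4/5) = -24/5, x_2 = 4/5 - 1/5 * -24/5 = 44/25
Step 3: f'(44/25) = -24/25, x_3 = 44/25 - 1/5 * -24/25 = 244/125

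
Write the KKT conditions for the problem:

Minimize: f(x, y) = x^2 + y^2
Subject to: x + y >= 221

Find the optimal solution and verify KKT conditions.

KKT conditions for min x^2 + y^2 s.t. x + y >= 221:
Stationarity: 2x = mu, 2y = mu
So x = y = mu/2.
Complementary slackness: mu*(x + y - 221) = 0
Primal feasibility: x + y >= 221; dual feasibility: mu >= 0
If mu = 0 then x = y = 0, but 0 + 0 < 221 is infeasible, so the constraint is active.
Constraint active: x + y = 2*(mu/2) = 221 => mu = 221
x = y = 221/2, f = 48841/2
Verify: stationarity 2*(221/2) = 221 = mu; primal 221/2 + 221/2 = 221 >= 221; dual mu = 221 >= 0; complementary slackness 221*(221 - 221) = 0. All KKT conditions hold.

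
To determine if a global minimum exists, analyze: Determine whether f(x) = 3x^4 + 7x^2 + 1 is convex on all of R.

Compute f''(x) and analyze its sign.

f(x) = 3x^4 + 7x^2 + 1
f'(x) = 12x^3 + 14x
f''(x) = 36x^2 + 14
f''(x) = 36x^2 + 14 >= 14 > 0 for all x
Therefore, f is convex on R.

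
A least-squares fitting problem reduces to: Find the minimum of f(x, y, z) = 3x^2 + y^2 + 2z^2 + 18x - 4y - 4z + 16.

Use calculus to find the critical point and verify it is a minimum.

f(x,y,z) = 3x^2 + y^2 + 2z^2 + 18x - 4y - 4z + 16
df/dx = 6x + (18) = 0 => x = -3
df/dy = 2y + (-4) = 0 => y = 2
df/dz = 4z + (-4) = 0 => z = 1
f(-3,2,1) = 3*(-3)^2 + 1*(2)^2 + 2*(1)^2 + 18*(-3) + -4*(2) + -4*(1) + 16 = -17
Hessian is diagonal with entries 6, 2, 4 > 0, confirmed minimum.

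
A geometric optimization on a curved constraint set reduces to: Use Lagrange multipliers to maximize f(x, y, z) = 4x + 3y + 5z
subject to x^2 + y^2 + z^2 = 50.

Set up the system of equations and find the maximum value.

Lagrange conditions: 4 = 2*lambda*x, 3 = 2*lambda*y, 5 = 2*lambda*z
So x:4 = y:3 = z:5, i.e. x = 4t, y = 3t, z = 5t
Constraint: t^2*(4^2 + 3^2 + 5^2) = 50
  t^2 * 50 = 50  =>  t = sqrt(1)
Maximum = 4*4t + 3*3t + 5*5t = 50*sqrt(1) = 50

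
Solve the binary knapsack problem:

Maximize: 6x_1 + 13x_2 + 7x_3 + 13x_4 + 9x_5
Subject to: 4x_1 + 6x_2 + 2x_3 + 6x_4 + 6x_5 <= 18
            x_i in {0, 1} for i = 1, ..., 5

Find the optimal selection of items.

Items: item 1 (v=6, w=4), item 2 (v=13, w=6), item 3 (v=7, w=2), item 4 (v=13, w=6), item 5 (v=9, w=6)
Capacity: 18
Checking all 32 subsets (w = total weight, v = total value):
  {}: w = 0, v = 0
  {1}: w = 4, v = 6
  {2}: w = 6, v = 13
  {3}: w = 2, v = 7
  {4}: w = 6, v = 13
  {5}: w = 6, v = 9
  {1, 2}: w = 10, v = 19
  {1, 3}: w = 6, v = 13
  {1, 4}: w = 10, v = 19
  {1, 5}: w = 10, v = 15
  {2, 3}: w = 8, v = 20
  {2, 4}: w = 12, v = 26
  {2, 5}: w = 12, v = 22
  {3, 4}: w = 8, v = 20
  {3, 5}: w = 8, v = 16
  {4, 5}: w = 12, v = 22
  {1, 2, 3}: w = 12, v = 26
  {1, 2, 4}: w = 16, v = 32
  {1, 2, 5}: w = 16, v = 28
  {1, 3, 4}: w = 12, v = 26
  {1, 3, 5}: w = 12, v = 22
  {1, 4, 5}: w = 16, v = 28
  {2, 3, 4}: w = 14, v = 33
  {2, 3, 5}: w = 14, v = 29
  {2, 4, 5}: w = 18, v = 35
  {3, 4, 5}: w = 14, v = 29
  {1, 2, 3, 4}: w = 18, v = 39
  {1, 2, 3, 5}: w = 18, v = 35
  {1, 2, 4, 5}: w = 22 > 18, infeasible
  {1, 3, 4, 5}: w = 18, v = 35
  {2, 3, 4, 5}: w = 20 > 18, infeasible
  {1, 2, 3, 4, 5}: w = 24 > 18, infeasible
Best feasible subset: items [1, 2, 3, 4]
Total weight: 18 <= 18, total value: 39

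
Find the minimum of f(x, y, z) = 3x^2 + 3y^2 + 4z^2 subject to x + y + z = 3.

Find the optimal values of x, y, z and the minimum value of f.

Using Lagrange multipliers on f = 3x^2 + 3y^2 + 4z^2 with constraint x + y + z = 3:
Conditions: 2*3*x = lambda, 2*3*y = lambda, 2*4*z = lambda
So x = lambda/6, y = lambda/6, z = lambda/8
Substituting into constraint: lambda * (11/24) = 3
lambda = 72/11
x = 12/11, y = 12/11, z = 9/11
Minimum value = 108/11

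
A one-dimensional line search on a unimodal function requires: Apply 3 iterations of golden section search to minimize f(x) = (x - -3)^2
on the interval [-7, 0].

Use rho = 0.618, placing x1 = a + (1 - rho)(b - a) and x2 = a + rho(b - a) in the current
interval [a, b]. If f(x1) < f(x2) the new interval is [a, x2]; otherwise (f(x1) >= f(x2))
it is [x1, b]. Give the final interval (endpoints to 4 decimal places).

Golden section search for min of f(x) = (x - -3)^2 on [-7, 0].
Each step: x1 = a + (1 - rho)(b - a), x2 = a + rho(b - a); if f(x1) < f(x2) keep [a, x2], otherwise keep [x1, b].
Step 1: [-7.0000, 0.0000], x1=-4.3260 (f=1.7583), x2=-2.6740 (f=0.1063); f(x1) > f(x2) => keep [-4.3260, 0.0000]
Step 2: [-4.3260, 0.0000], x1=-2.6735 (f=0.1066), x2=-1.6525 (f=1.8157); f(x1) < f(x2) => keep [-4.3260, -1.6525]
Step 3: [-4.3260, -1.6525], x1=-3.3047 (f=0.0929), x2=-2.6738 (f=0.1064); f(x1) < f(x2) => keep [-4.3260, -2.6738]
Final interval: [-4.3260, -2.6738]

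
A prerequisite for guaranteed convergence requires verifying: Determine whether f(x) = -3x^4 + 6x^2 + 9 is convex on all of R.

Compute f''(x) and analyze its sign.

f(x) = -3x^4 + 6x^2 + 9
f'(x) = -12x^3 + 12x
f''(x) = -36x^2 + 12
f''(x) = -36x^2 + 12 -> -inf as |x| -> inf
Therefore, f is not globally convex on R.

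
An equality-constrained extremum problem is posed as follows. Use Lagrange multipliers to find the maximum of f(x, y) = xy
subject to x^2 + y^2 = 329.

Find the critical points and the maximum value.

Lagrange conditions: y = 2*lambda*x and x = 2*lambda*y
If x = 0 then y = 0, violating the constraint, so x, y != 0.
Dividing: y/x = x/y => x^2 = y^2 => y = x or y = -x
Constraint: 2x^2 = 329 => x^2 = 329/2 => x = +/-sqrt(329/2)
Critical points: (sqrt(329/2), sqrt(329/2)), (-sqrt(329/2), -sqrt(329/2)), (sqrt(329/2), -sqrt(329/2)), (-sqrt(329/2), sqrt(329/2))
  y = x:  xy = x^2 = 329/2  at (sqrt(329/2), sqrt(329/2)) and (-sqrt(329/2), -sqrt(329/2))
  y = -x: xy = -x^2 = -329/2 at (sqrt(329/2), -sqrt(329/2)) and (-sqrt(329/2), sqrt(329/2))
Maximum xy = 329/2 at (sqrt(329/2), sqrt(329/2)) and (-sqrt(329/2), -sqrt(329/2))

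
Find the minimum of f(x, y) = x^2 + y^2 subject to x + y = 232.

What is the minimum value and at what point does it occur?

Substitute y = 232 - x into f(x,y) = x^2 + y^2:
g(x) = x^2 + (232 - x)^2 = 2x^2 - 464x + 53824
g'(x) = 4x - 464 = 0  =>  x = 116
y = 232 - 116 = 116
Minimum value = 116^2 + 116^2 = 26912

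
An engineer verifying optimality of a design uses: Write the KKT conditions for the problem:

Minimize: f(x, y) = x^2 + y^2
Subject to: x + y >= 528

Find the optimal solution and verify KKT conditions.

KKT conditions for min x^2 + y^2 s.t. x + y >= 528:
Stationarity: 2x = mu, 2y = mu
So x = y = mu/2.
Complementary slackness: mu*(x + y - 528) = 0
Primal feasibility: x + y >= 528; dual feasibility: mu >= 0
If mu = 0 then x = y = 0, but 0 + 0 < 528 is infeasible, so the constraint is active.
Constraint active: x + y = 2*(mu/2) = 528 => mu = 528
x = y = 264, f = 139392
Verify: stationarity 2*264 = 528 = mu; primal 264 + 264 = 528 >= 528; dual mu = 528 >= 0; complementary slackness 528*(528 - 528) = 0. All KKT conditions hold.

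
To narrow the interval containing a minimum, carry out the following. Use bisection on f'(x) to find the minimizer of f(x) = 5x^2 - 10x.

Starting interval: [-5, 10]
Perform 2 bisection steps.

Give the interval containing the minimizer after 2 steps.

Finding critical point of f(x) = 5x^2 - 10x using bisection on f'(x) = 10x + -10.
f'(x) = 0 when x = 1.
Starting interval: [-5, 10]
Step 1: mid = 5/2, f'(mid) = 15, new interval = [-5, 5/2]
Step 2: mid = -5/4, f'(mid) = -45/2, new interval = [-5/4, 5/2]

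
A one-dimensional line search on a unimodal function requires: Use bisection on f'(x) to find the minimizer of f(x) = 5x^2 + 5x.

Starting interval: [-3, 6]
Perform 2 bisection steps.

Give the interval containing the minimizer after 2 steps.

Finding critical point of f(x) = 5x^2 + 5x using bisection on f'(x) = 10x + 5.
f'(x) = 0 when x = -1/2.
Starting interval: [-3, 6]
Step 1: mid = 3/2, f'(mid) = 20, new interval = [-3, 3/2]
Step 2: mid = -3/4, f'(mid) = -5/2, new interval = [-3/4, 3/2]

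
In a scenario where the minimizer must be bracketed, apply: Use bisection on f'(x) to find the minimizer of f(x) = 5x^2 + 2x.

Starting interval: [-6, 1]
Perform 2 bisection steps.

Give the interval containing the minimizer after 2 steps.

Finding critical point of f(x) = 5x^2 + 2x using bisection on f'(x) = 10x + 2.
f'(x) = 0 when x = -1/5.
Starting interval: [-6, 1]
Step 1: mid = -5/2, f'(mid) = -23, new interval = [-5/2, 1]
Step 2: mid = -3/4, f'(mid) = -11/2, new interval = [-3/4, 1]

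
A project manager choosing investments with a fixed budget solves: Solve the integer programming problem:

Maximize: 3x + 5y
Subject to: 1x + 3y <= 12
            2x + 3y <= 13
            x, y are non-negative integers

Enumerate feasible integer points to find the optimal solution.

Constraint 1: 1x + 3y <= 12
Constraint 2: 2x + 3y <= 13
Feasible x range (need y >= 0): 0 <= x <= min(12/1, 13/2) => x in {0, ..., 6}.
Enumerate feasible integer points row by row (the coefficient of y is 5 > 0, so for each x the largest feasible y gives the best value):
  x = 0: y <= min((12 - 1*0)/3, (13 - 2*0)/3) => y in {0, ..., 4}; best 3*0 + 5*4 = 20
  x = 1: y <= min((12 - 1*1)/3, (13 - 2*1)/3) => y in {0, ..., 3}; best 3*1 + 5*3 = 18
  x = 2: y <= min((12 - 1*2)/3, (13 - 2*2)/3) => y in {0, ..., 3}; best 3*2 + 5*3 = 21
  x = 3: y <= min((12 - 1*3)/3, (13 - 2*3)/3) => y in {0, ..., 2}; best 3*3 + 5*2 = 19
  x = 4: y <= min((12 - 1*4)/3, (13 - 2*4)/3) => y in {0, ..., 1}; best 3*4 + 5*1 = 17
  x = 5: y <= min((12 - 1*5)/3, (13 - 2*5)/3) => y in {0, ..., 1}; best 3*5 + 5*1 = 20
  x = 6: y <= min((12 - 1*6)/3, (13 - 2*6)/3) => y in {0}; best 3*6 + 5*0 = 18
The maximum 3x + 5y = 21 is achieved at x = 2, y = 3.
Check: 1*2 + 3*3 = 11 <= 12 and 2*2 + 3*3 = 13 <= 13.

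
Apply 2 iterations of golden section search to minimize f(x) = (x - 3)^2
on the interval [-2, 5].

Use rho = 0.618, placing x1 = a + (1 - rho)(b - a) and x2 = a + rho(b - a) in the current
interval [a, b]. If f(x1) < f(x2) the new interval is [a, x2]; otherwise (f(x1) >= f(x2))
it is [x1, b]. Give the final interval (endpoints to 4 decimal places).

Golden section search for min of f(x) = (x - 3)^2 on [-2, 5].
Each step: x1 = a + (1 - rho)(b - a), x2 = a + rho(b - a); if f(x1) < f(x2) keep [a, x2], otherwise keep [x1, b].
Step 1: [-2.0000, 5.0000], x1=0.6740 (f=5.4103), x2=2.3260 (f=0.4543); f(x1) > f(x2) => keep [0.6740, 5.0000]
Step 2: [0.6740, 5.0000], x1=2.3265 (f=0.4536), x2=3.3475 (f=0.1207); f(x1) > f(x2) => keep [2.3265, 5.0000]
Final interval: [2.3265, 5.0000]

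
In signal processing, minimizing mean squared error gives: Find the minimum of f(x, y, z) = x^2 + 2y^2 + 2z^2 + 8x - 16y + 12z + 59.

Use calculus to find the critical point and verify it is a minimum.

f(x,y,z) = x^2 + 2y^2 + 2z^2 + 8x - 16y + 12z + 59
df/dx = 2x + (8) = 0 => x = -4
df/dy = 4y + (-16) = 0 => y = 4
df/dz = 4z + (12) = 0 => z = -3
f(-4,4,-3) = 1*(-4)^2 + 2*(4)^2 + 2*(-3)^2 + 8*(-4) + -16*(4) + 12*(-3) + 59 = -7
Hessian is diagonal with entries 2, 4, 4 > 0, confirmed minimum.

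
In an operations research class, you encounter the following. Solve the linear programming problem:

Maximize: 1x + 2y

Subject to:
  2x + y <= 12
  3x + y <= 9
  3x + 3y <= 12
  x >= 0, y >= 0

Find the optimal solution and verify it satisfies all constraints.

Feasible vertices: (0, 0), (0, 4), (5/2, 3/2), (3, 0)
Objective 1x + 2y at each vertex:
  (0, 0): 0
  (0, 4): 8
  (5/2, 3/2): 11/2
  (3, 0): 3
Maximum is 8 at (0, 4).
Verify constraints at (x, y) = (0, 4):
  2*0 + 1*4 = 4 <= 12
  3*0 + 1*4 = 4 <= 9
  3*0 + 3*4 = 12 <= 12 (active)
  x = 0 >= 0, y = 4 >= 0. All constraints satisfied.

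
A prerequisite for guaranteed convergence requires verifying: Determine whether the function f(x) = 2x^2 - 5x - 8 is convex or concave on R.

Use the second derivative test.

f(x) = 2x^2 - 5x - 8
f'(x) = 4x - 5
f''(x) = 4
Since f''(x) = 4 > 0 for all x, f is convex on R.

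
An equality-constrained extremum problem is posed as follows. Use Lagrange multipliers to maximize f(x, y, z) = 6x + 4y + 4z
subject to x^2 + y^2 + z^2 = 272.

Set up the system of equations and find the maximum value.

Lagrange conditions: 6 = 2*lambda*x, 4 = 2*lambda*y, 4 = 2*lambda*z
So x:6 = y:4 = z:4, i.e. x = 6t, y = 4t, z = 4t
Constraint: t^2*(6^2 + 4^2 + 4^2) = 272
  t^2 * 68 = 272  =>  t = sqrt(4)
Maximum = 6*6t + 4*4t + 4*4t = 68*sqrt(4) = 136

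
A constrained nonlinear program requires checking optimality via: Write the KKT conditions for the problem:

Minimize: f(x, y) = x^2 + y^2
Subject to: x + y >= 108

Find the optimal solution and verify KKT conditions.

KKT conditions for min x^2 + y^2 s.t. x + y >= 108:
Stationarity: 2x = mu, 2y = mu
So x = y = mu/2.
Complementary slackness: mu*(x + y - 108) = 0
Primal feasibility: x + y >= 108; dual feasibility: mu >= 0
If mu = 0 then x = y = 0, but 0 + 0 < 108 is infeasible, so the constraint is active.
Constraint active: x + y = 2*(mu/2) = 108 => mu = 108
x = y = 54, f = 5832
Verify: stationarity 2*54 = 108 = mu; primal 54 + 54 = 108 >= 108; dual mu = 108 >= 0; complementary slackness 108*(108 - 108) = 0. All KKT conditions hold.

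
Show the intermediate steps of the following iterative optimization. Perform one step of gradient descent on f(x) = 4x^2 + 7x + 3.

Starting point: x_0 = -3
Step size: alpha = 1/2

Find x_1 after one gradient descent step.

f(x) = 4x^2 + 7x + 3
f'(x) = 8x + 7
f'(-3) = 8*-3 + (7) = -17
x_1 = x_0 - alpha * f'(x_0) = -3 - 1/2 * -17 = 11/2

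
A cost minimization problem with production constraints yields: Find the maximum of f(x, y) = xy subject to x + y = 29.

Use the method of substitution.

Substitute y = 29 - x into f(x,y) = xy:
g(x) = x(29 - x) = 29x - x^2
g'(x) = 29 - 2x = 0  =>  x = 29/2
y = 29 - 29/2 = 29/2
Maximum value = (29/2) * (29/2) = 841/4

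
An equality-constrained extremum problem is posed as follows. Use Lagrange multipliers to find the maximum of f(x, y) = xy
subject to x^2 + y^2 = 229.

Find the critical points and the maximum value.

Lagrange conditions: y = 2*lambda*x and x = 2*lambda*y
If x = 0 then y = 0, violating the constraint, so x, y != 0.
Dividing: y/x = x/y => x^2 = y^2 => y = x or y = -x
Constraint: 2x^2 = 229 => x^2 = 229/2 => x = +/-sqrt(229/2)
Critical points: (sqrt(229/2), sqrt(229/2)), (-sqrt(229/2), -sqrt(229/2)), (sqrt(229/2), -sqrt(229/2)), (-sqrt(229/2), sqrt(229/2))
  y = x:  xy = x^2 = 229/2  at (sqrt(229/2), sqrt(229/2)) and (-sqrt(229/2), -sqrt(229/2))
  y = -x: xy = -x^2 = -229/2 at (sqrt(229/2), -sqrt(229/2)) and (-sqrt(229/2), sqrt(229/2))
Maximum xy = 229/2 at (sqrt(229/2), sqrt(229/2)) and (-sqrt(229/2), -sqrt(229/2))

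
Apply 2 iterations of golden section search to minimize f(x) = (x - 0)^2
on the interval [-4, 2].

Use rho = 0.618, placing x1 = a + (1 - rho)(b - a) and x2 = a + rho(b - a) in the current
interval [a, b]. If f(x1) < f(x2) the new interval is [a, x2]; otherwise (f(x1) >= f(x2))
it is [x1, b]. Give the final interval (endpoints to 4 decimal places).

Golden section search for min of f(x) = (x - 0)^2 on [-4, 2].
Each step: x1 = a + (1 - rho)(b - a), x2 = a + rho(b - a); if f(x1) < f(x2) keep [a, x2], otherwise keep [x1, b].
Step 1: [-4.0000, 2.0000], x1=-1.7080 (f=2.9173), x2=-0.2920 (f=0.0853); f(x1) > f(x2) => keep [-1.7080, 2.0000]
Step 2: [-1.7080, 2.0000], x1=-0.2915 (f=0.0850), x2=0.5835 (f=0.3405); f(x1) < f(x2) => keep [-1.7080, 0.5835]
Final interval: [-1.7080, 0.5835]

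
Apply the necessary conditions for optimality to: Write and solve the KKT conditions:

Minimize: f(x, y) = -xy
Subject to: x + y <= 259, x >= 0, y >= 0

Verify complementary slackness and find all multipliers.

Problem: min -xy s.t. x + y <= 259 (multiplier lambda), x >= 0 (mu_x), y >= 0 (mu_y)
KKT stationarity: -y + lambda - mu_x = 0, -x + lambda - mu_y = 0, with lambda, mu_x, mu_y >= 0
Complementary slackness: lambda*(x + y - 259) = 0, mu_x*x = 0, mu_y*y = 0
If lambda = 0: y = -mu_x <= 0 and x = -mu_y <= 0 force x = y = 0 with f = 0; but x = y = 259/2 is feasible with f = -67081/4 < 0, so this is not the minimum. Hence lambda > 0 and x + y = 259.
Try x > 0, y > 0 (so mu_x = mu_y = 0): y = lambda, x = lambda => x = y = lambda
x + y = 259 => 2*lambda = 259 => lambda = 259/2
x* = y* = 259/2 > 0, consistent with mu_x = mu_y = 0.
(Any feasible point with x = 0 or y = 0 has f = 0 > -67081/4, so the minimum is not on those boundaries.)
min(-xy) = -67081/4 (i.e. max xy = 67081/4)
Multipliers: lambda = 259/2, mu_x = 0, mu_y = 0
Complementary slackness: lambda*(x + y - 259) = 259/2*(259/2 + 259/2 - 259) = 0, mu_x*x = 0*259/2 = 0, mu_y*y = 0*259/2 = 0. Satisfied.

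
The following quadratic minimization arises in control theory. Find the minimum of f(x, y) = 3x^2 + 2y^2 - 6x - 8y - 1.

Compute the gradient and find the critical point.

f(x,y) = 3x^2 + 2y^2 - 6x - 8y - 1
df/dx = 6x + (-6) = 0  =>  x = 1
df/dy = 4y + (-8) = 0  =>  y = 2
f(1, 2) = 3*(1)^2 + 2*(2)^2 + -6*(1) + -8*(2) + -1 = -12
Hessian is diagonal with entries 6, 4 > 0, so this is a minimum.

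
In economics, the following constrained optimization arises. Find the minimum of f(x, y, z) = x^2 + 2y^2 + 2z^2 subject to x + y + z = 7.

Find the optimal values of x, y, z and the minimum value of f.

Using Lagrange multipliers on f = x^2 + 2y^2 + 2z^2 with constraint x + y + z = 7:
Conditions: 2*1*x = lambda, 2*2*y = lambda, 2*2*z = lambda
So x = lambda/2, y = lambda/4, z = lambda/4
Substituting into constraint: lambda * (1) = 7
lambda = 7
x = 7/2, y = 7/4, z = 7/4
Minimum value = 49/2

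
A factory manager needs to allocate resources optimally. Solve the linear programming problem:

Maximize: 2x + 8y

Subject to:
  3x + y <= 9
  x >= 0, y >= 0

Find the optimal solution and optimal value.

The feasible region has vertices at [(0, 0), (3, 0), (0, 9)].
Checking objective 2x + 8y at each vertex:
  (0, 0): 2*0 + 8*0 = 0
  (3, 0): 2*3 + 8*0 = 6
  (0, 9): 2*0 + 8*9 = 72
Maximum is 72 at (0, 9).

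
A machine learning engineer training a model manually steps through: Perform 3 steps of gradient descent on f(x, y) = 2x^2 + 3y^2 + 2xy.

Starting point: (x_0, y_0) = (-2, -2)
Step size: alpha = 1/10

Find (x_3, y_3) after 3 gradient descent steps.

f(x,y) = 2x^2 + 3y^2 + 2xy
grad_x = 4x + 2y, grad_y = 6y + 2x
Step 1: grad = (-12, -16), (-4/5, -2/5)
Step 2: grad = (-4, -4), (-2/5, 0)
Step 3: grad = (-8/5, -4/5), (-6/25, 2/25)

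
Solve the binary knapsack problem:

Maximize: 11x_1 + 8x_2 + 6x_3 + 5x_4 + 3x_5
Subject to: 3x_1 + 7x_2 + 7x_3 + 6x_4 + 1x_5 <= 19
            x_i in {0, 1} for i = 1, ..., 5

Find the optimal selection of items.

Items: item 1 (v=11, w=3), item 2 (v=8, w=7), item 3 (v=6, w=7), item 4 (v=5, w=6), item 5 (v=3, w=1)
Capacity: 19
Checking all 32 subsets (w = total weight, v = total value):
  {}: w = 0, v = 0
  {1}: w = 3, v = 11
  {2}: w = 7, v = 8
  {3}: w = 7, v = 6
  {4}: w = 6, v = 5
  {5}: w = 1, v = 3
  {1, 2}: w = 10, v = 19
  {1, 3}: w = 10, v = 17
  {1, 4}: w = 9, v = 16
  {1, 5}: w = 4, v = 14
  {2, 3}: w = 14, v = 14
  {2, 4}: w = 13, v = 13
  {2, 5}: w = 8, v = 11
  {3, 4}: w = 13, v = 11
  {3, 5}: w = 8, v = 9
  {4, 5}: w = 7, v = 8
  {1, 2, 3}: w = 17, v = 25
  {1, 2, 4}: w = 16, v = 24
  {1, 2, 5}: w = 11, v = 22
  {1, 3, 4}: w = 16, v = 22
  {1, 3, 5}: w = 11, v = 20
  {1, 4, 5}: w = 10, v = 19
  {2, 3, 4}: w = 20 > 19, infeasible
  {2, 3, 5}: w = 15, v = 17
  {2, 4, 5}: w = 14, v = 16
  {3, 4, 5}: w = 14, v = 14
  {1, 2, 3, 4}: w = 23 > 19, infeasible
  {1, 2, 3, 5}: w = 18, v = 28
  {1, 2, 4, 5}: w = 17, v = 27
  {1, 3, 4, 5}: w = 17, v = 25
  {2, 3, 4, 5}: w = 21 > 19, infeasible
  {1, 2, 3, 4, 5}: w = 24 > 19, infeasible
Best feasible subset: items [1, 2, 3, 5]
Total weight: 18 <= 19, total value: 28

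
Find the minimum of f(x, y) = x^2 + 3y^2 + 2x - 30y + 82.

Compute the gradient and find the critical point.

f(x,y) = x^2 + 3y^2 + 2x - 30y + 82
df/dx = 2x + (2) = 0  =>  x = -1
df/dy = 6y + (-30) = 0  =>  y = 5
f(-1, 5) = 1*(-1)^2 + 3*(5)^2 + 2*(-1) + -30*(5) + 82 = 6
Hessian is diagonal with entries 2, 6 > 0, so this is a minimum.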